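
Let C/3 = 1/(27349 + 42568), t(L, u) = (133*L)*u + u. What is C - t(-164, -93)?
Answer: -141821250888/69917 ≈ -2.0284e+6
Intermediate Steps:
t(L, u) = u + 133*L*u (t(L, u) = 133*L*u + u = u + 133*L*u)
C = 3/69917 (C = 3/(27349 + 42568) = 3/69917 ≈ 4.2908e-5)
C - t(-164, -93) = 3/69917 - (-93)*(1 + 133*(-164)) = 3/69917 - (-93)*(1 - 21812) = 3/69917 - (-93)*(-21811) = 3/69917 - 1*2028423 = 3/69917 - 2028423 = -141821250888/69917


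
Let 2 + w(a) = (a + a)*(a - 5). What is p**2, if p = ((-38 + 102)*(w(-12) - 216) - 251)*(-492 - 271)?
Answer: 82565699845489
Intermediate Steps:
w(a) = -2 + 2*a*(-5 + a) (w(a) = -2 + (a + a)*(a - 5) = -2 + (2*a)*(-5 + a) = -2 + 2*a*(-5 + a))
p = -9086567 (p = ((-38 + 102)*((-2 - 10*(-12) + 2*(-12)**2) - 216) - 251)*(-492 - 271) = (64*((-2 + 120 + 2*144) - 216) - 251)*(-763) = (64*((-2 + 120 + 288) - 216) - 251)*(-763) = (64*(406 - 216) - 251)*(-763) = (64*190 - 251)*(-763) = (12160 - 251)*(-763) = 11909*(-763) = -9086567)
p**2 = (-9086567)**2 = 82565699845489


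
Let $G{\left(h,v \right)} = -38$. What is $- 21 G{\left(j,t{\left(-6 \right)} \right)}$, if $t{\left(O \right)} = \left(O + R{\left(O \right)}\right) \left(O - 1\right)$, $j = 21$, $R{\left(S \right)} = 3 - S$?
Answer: $798$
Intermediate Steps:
$t{\left(O \right)} = -3 + 3 O$ ($t{\left(O \right)} = \left(O - \left(-3 + O\right)\right) \left(O - 1\right) = 3 \left(-1 + O\right) = -3 + 3 O$)
$- 21 G{\left(j,t{\left(-6 \right)} \right)} = \left(-21\right) \left(-38\right) = 798$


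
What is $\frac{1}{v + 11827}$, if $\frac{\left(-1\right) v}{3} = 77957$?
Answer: $- \frac{1}{222044} \approx -4.5036 \cdot 10^{-6}$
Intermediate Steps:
$v = -233871$ ($v = \left(-3\right) 77957 = -233871$)
$\frac{1}{v + 11827} = \frac{1}{-233871 + 11827} = \frac{1}{-222044} = - \frac{1}{222044}$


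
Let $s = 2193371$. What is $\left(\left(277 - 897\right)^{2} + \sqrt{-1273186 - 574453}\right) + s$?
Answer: $2577771 + i \sqrt{1847639} \approx 2.5778 \cdot 10^{6} + 1359.3 i$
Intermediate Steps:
$\left(\left(277 - 897\right)^{2} + \sqrt{-1273186 - 574453}\right) + s = \left(\left(277 - 897\right)^{2} + \sqrt{-1273186 - 574453}\right) + 2193371 = \left(\left(-620\right)^{2} + \sqrt{-1847639}\right) + 2193371 = \left(384400 + i \sqrt{1847639}\right) + 2193371 = 2577771 + i \sqrt{1847639}$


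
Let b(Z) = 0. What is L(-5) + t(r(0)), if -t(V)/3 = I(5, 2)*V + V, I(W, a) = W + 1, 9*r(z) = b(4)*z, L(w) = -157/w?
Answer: 157/5 ≈ 31.400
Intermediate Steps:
r(z) = 0 (r(z) = (0*z)/9 = (1/9)*0 = 0)
I(W, a) = 1 + W
t(V) = -21*V (t(V) = -3*((1 + 5)*V + V) = -3*(6*V + V) = -21*V)
L(-5) + t(r(0)) = -157/(-5) - 21*0 = -157*(-1/5) + 0 = 157/5 + 0 = 157/5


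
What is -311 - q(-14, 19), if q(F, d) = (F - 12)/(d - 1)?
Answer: -2786/9 ≈ -309.56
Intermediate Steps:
q(F, d) = (-12 + F)/(-1 + d)
-311 - q(-14, 19) = -311 - (-12 - 14)/(-1 + 19) = -311 - (-26)/18 = -311 - 1*(-13/9) = -311 + 13/9 = -2786/9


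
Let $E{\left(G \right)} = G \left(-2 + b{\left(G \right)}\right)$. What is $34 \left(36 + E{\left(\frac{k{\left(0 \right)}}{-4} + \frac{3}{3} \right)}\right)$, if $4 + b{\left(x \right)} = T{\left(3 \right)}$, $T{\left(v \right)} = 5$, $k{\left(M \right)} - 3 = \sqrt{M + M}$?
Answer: $\frac{2431}{2} \approx 1215.5$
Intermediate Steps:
$k{\left(M \right)} = 3 + \sqrt{2} \sqrt{M}$ ($k{\left(M \right)} = 3 + \sqrt{M + M} = 3 + \sqrt{2 M} = 3 + \sqrt{2} \sqrt{M}$)
$b{\left(x \right)} = 1$ ($b{\left(x \right)} = -4 + 5 = 1$)
$E{\left(G \right)} = - G$ ($E{\left(G \right)} = G \left(-2 + 1\right) = G \left(-1\right) = - G$)
$34 \left(36 + E{\left(\frac{k{\left(0 \right)}}{-4} + \frac{3}{3} \right)}\right) = 34 \left(36 - \left(\frac{3 + \sqrt{2} \sqrt{0}}{-4} + \frac{3}{3}\right)\right) = 34 \left(36 - \left(\left(3 + \sqrt{2} \cdot 0\right) \left(- \frac{1}{4}\right) + 3 \cdot \frac{1}{3}\right)\right) = 34 \left(36 - \left(\left(3 + 0\right) \left(- \frac{1}{4}\right) + 1\right)\right) = 34 \left(36 - \left(3 \left(- \frac{1}{4}\right) + 1\right)\right) = 34 \left(36 - \left(- \frac{3}{4} + 1\right)\right) = 34 \left(36 - \frac{1}{4}\right) = 34 \cdot \frac{143}{4} = \frac{2431}{2}$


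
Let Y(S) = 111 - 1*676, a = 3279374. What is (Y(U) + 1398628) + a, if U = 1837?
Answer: 4677437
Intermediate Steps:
Y(S) = -565 (Y(S) = 111 - 676 = -565)
(Y(U) + 1398628) + a = (-565 + 1398628) + 3279374 = 1398063 + 3279374 = 4677437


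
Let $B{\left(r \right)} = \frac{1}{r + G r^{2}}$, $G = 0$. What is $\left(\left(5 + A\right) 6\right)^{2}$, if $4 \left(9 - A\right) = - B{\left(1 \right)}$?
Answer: $\frac{29241}{4} \approx 7310.3$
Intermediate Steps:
$B{\left(r \right)} = \frac{1}{r}$ ($B{\left(r \right)} = \frac{1}{r + 0 r^{2}} = \frac{1}{r + 0} = \frac{1}{r}$)
$A = \frac{37}{4}$ ($A = 9 - \frac{\left(-1\right) 1^{-1}}{4} = 9 - \frac{\left(-1\right) 1}{4} = 9 - - \frac{1}{4} = 9 + \frac{1}{4} = \frac{37}{4} \approx 9.25$)
$\left(\left(5 + A\right) 6\right)^{2} = \left(\left(5 + \frac{37}{4}\right) 6\right)^{2} = \left(\frac{57}{4} \cdot 6\right)^{2} = \left(\frac{171}{2}\right)^{2} = \frac{29241}{4}$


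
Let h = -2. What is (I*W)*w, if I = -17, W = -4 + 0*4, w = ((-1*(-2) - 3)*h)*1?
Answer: 136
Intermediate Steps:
w = 2 (w = ((-1*(-2) - 3)*(-2))*1 = ((2 - 3)*(-2))*1 = -1*(-2)*1 = 2*1 = 2)
W = -4 (W = -4 + 0 = -4)
(I*W)*w = -17*(-4)*2 = 68*2 = 136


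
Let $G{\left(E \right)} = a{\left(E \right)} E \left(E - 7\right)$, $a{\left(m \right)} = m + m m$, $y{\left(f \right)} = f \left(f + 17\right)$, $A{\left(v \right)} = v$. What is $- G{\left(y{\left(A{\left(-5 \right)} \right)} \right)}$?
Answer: $-14230800$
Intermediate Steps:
$y{\left(f \right)} = f \left(17 + f\right)$
$a{\left(m \right)} = m + m^{2}$
$G{\left(E \right)} = E^{2} \left(1 + E\right) \left(-7 + E\right)$ ($G{\left(E \right)} = E \left(1 + E\right) E \left(E - 7\right) = E^{2} \left(1 + E\right) \left(-7 + E\right)$)
$- G{\left(y{\left(A{\left(-5 \right)} \right)} \right)} = - \left(- 5 \left(17 - 5\right)\right)^{2} \left(1 - 5 \left(17 - 5\right)\right) \left(-7 - 5 \left(17 - 5\right)\right) = - \left(\left(-5\right) 12\right)^{2} \left(1 - 60\right) \left(-7 - 60\right) = - \left(-60\right)^{2} \left(1 - 60\right) \left(-7 - 60\right) = - 3600 \left(-59\right) \left(-67\right) = \left(-1\right) 14230800 = -14230800$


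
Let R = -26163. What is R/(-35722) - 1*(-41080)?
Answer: 1467485923/35722 ≈ 41081.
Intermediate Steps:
R/(-35722) - 1*(-41080) = -26163/(-35722) - 1*(-41080) = -26163*(-1/35722) + 41080 = 26163/35722 + 41080 = 1467485923/35722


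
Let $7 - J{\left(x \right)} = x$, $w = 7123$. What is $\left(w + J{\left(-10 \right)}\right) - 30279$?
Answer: $-23139$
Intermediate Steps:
$J{\left(x \right)} = 7 - x$
$\left(w + J{\left(-10 \right)}\right) - 30279 = \left(7123 + \left(7 - -10\right)\right) - 30279 = \left(7123 + \left(7 + 10\right)\right) - 30279 = \left(7123 + 17\right) - 30279 = 7140 - 30279 = -23139$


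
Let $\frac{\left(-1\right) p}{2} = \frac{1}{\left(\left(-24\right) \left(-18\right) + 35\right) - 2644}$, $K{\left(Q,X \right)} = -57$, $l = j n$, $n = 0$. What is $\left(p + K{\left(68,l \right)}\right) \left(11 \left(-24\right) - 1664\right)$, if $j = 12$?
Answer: $\frac{239239736}{2177} \approx 1.0989 \cdot 10^{5}$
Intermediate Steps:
$l = 0$ ($l = 12 \cdot 0 = 0$)
$p = \frac{2}{2177}$ ($p = - \frac{2}{\left(\left(-24\right) \left(-18\right) + 35\right) - 2644} = - \frac{2}{\left(432 + 35\right) - 2644} = - \frac{2}{467 - 2644} = - \frac{2}{-2177} = \left(-2\right) \left(- \frac{1}{2177}\right) = \frac{2}{2177} \approx 0.0009187$)
$\left(p + K{\left(68,l \right)}\right) \left(11 \left(-24\right) - 1664\right) = \left(\frac{2}{2177} - 57\right) \left(11 \left(-24\right) - 1664\right) = - \frac{124087 \left(-264 - 1664\right)}{2177} = \left(- \frac{124087}{2177}\right) \left(-1928\right) = \frac{239239736}{2177}$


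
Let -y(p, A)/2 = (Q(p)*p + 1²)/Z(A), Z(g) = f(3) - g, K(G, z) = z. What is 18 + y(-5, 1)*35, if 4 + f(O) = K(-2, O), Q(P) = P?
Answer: 928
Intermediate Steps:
f(O) = -4 + O
Z(g) = -1 - g (Z(g) = (-4 + 3) - g = -1 - g)
y(p, A) = -2*(1 + p²)/(-1 - A) (y(p, A) = -2*(p*p + 1²)/(-1 - A) = -2*(p² + 1)/(-1 - A) = -2*(1 + p²)/(-1 - A))
18 + y(-5, 1)*35 = 18 + (2*(1 + (-5)²)/(1 + 1))*35 = 18 + (2*(1 + 25)/2)*35 = 18 + (2*(½)*26)*35 = 18 + 26*35 = 18 + 910 = 928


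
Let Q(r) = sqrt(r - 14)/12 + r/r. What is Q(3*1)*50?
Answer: 50 + 25*I*sqrt(11)/6 ≈ 50.0 + 13.819*I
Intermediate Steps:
Q(r) = 1 + sqrt(-14 + r)/12 (Q(r) = sqrt(-14 + r)*(1/12) + 1 = sqrt(-14 + r)/12 + 1 = 1 + sqrt(-14 + r)/12)
Q(3*1)*50 = (1 + sqrt(-14 + 3*1)/12)*50 = (1 + sqrt(-14 + 3)/12)*50 = (1 + sqrt(-11)/12)*50 = (1 + (I*sqrt(11))/12)*50 = (1 + I*sqrt(11)/12)*50 = 50 + 25*I*sqrt(11)/6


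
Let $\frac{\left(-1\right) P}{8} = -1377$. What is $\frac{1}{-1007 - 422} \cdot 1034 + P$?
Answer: $\frac{15740830}{1429} \approx 11015.0$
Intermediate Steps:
$P = 11016$ ($P = \left(-8\right) \left(-1377\right) = 11016$)
$\frac{1}{-1007 - 422} \cdot 1034 + P = \frac{1}{-1007 - 422} \cdot 1034 + 11016 = \frac{1}{-1429} \cdot 1034 + 11016 = \left(- \frac{1}{1429}\right) 1034 + 11016 = - \frac{1034}{1429} + 11016 = \frac{15740830}{1429}$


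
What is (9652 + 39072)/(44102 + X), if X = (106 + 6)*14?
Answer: 24362/22835 ≈ 1.0669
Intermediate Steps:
X = 1568 (X = 112*14 = 1568)
(9652 + 39072)/(44102 + X) = (9652 + 39072)/(44102 + 1568) = 48724/45670 = 48724*(1/45670) = 24362/22835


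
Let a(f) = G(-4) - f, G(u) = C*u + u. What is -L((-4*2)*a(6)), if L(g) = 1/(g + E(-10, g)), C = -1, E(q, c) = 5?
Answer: -1/53 ≈ -0.018868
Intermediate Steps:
G(u) = 0 (G(u) = -u + u = 0)
a(f) = -f (a(f) = 0 - f = -f)
L(g) = 1/(5 + g) (L(g) = 1/(g + 5) = 1/(5 + g))
-L((-4*2)*a(6)) = -1/(5 + (-4*2)*(-1*6)) = -1/(5 - 8*(-6)) = -1/(5 + 48) = -1/53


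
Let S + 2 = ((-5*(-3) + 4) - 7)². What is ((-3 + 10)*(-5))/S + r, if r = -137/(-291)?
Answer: 9269/41322 ≈ 0.22431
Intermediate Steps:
S = 142 (S = -2 + ((-5*(-3) + 4) - 7)² = -2 + ((15 + 4) - 7)² = -2 + (19 - 7)² = -2 + 12² = -2 + 144 = 142)
r = 137/291 (r = -137*(-1/291) = 137/291 ≈ 0.47079)
((-3 + 10)*(-5))/S + r = ((-3 + 10)*(-5))/142 + 137/291 = (7*(-5))*(1/142) + 137/291 = -35*1/142 + 137/291 = -35/142 + 137/291 = 9269/41322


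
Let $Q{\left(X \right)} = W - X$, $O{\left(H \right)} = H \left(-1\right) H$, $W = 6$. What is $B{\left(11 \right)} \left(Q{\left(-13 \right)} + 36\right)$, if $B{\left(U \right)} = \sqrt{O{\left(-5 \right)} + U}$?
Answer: $55 i \sqrt{14} \approx 205.79 i$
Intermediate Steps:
$O{\left(H \right)} = - H^{2}$ ($O{\left(H \right)} = - H H = - H^{2}$)
$B{\left(U \right)} = \sqrt{-25 + U}$ ($B{\left(U \right)} = \sqrt{- \left(-5\right)^{2} + U} = \sqrt{\left(-1\right) 25 + U} = \sqrt{-25 + U}$)
$Q{\left(X \right)} = 6 - X$
$B{\left(11 \right)} \left(Q{\left(-13 \right)} + 36\right) = \sqrt{-25 + 11} \left(\left(6 - -13\right) + 36\right) = \sqrt{-14} \left(\left(6 + 13\right) + 36\right) = i \sqrt{14} \left(19 + 36\right) = i \sqrt{14} \cdot 55 = 55 i \sqrt{14}$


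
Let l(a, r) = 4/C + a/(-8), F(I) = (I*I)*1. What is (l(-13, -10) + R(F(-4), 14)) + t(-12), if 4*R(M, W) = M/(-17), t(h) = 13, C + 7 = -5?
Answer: 5735/408 ≈ 14.056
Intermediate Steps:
C = -12 (C = -7 - 5 = -12)
F(I) = I² (F(I) = I²*1 = I²)
l(a, r) = -⅓ - a/8 (l(a, r) = 4/(-12) + a/(-8) = 4*(-1/12) + a*(-⅛) = -⅓ - a/8)
R(M, W) = -M/68 (R(M, W) = (M/(-17))/4 = (M*(-1/17))/4 = (-M/17)/4 = -M/68)
(l(-13, -10) + R(F(-4), 14)) + t(-12) = ((-⅓ - ⅛*(-13)) - 1/68*(-4)²) + 13 = ((-⅓ + 13/8) - 1/68*16) + 13 = (31/24 - 4/17) + 13 = 431/408 + 13 = 5735/408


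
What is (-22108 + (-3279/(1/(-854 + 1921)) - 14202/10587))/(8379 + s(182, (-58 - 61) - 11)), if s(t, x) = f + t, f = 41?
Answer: -12424911463/30356458 ≈ -409.30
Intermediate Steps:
s(t, x) = 41 + t
(-22108 + (-3279/(1/(-854 + 1921)) - 14202/10587))/(8379 + s(182, (-58 - 61) - 11)) = (-22108 + (-3279/(1/(-854 + 1921)) - 14202/10587))/(8379 + (41 + 182)) = (-22108 + (-3279/(1/1067) - 14202*1/10587))/(8379 + 223) = (-22108 + (-3279/1/1067 - 4734/3529))/8602 = (-22108 + (-3279*1067 - 4734/3529))*(1/8602) = (-22108 + (-3498693 - 4734/3529))*(1/8602) = (-22108 - 12346892331/3529)*(1/8602) = -12424911463/3529*1/8602 = -12424911463/30356458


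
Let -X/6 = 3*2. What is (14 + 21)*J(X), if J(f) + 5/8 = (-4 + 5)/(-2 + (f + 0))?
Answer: -3465/152 ≈ -22.796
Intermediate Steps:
X = -36 (X = -18*2 = -6*6 = -36)
J(f) = -5/8 + 1/(-2 + f) (J(f) = -5/8 + (-4 + 5)/(-2 + (f + 0)) = -5/8 + 1/(-2 + f))
(14 + 21)*J(X) = (14 + 21)*((18 - 5*(-36))/(8*(-2 - 36))) = 35*((⅛)*(18 + 180)/(-38)) = 35*((⅛)*(-1/38)*198) = 35*(-99/152) = -3465/152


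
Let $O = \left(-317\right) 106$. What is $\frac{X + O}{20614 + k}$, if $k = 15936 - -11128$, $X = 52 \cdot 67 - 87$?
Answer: $- \frac{30205}{47678} \approx -0.63352$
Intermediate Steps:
$X = 3397$ ($X = 3484 - 87 = 3397$)
$O = -33602$
$k = 27064$ ($k = 15936 + 11128 = 27064$)
$\frac{X + O}{20614 + k} = \frac{3397 - 33602}{20614 + 27064} = - \frac{30205}{47678}$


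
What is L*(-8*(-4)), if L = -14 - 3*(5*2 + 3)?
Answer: -1696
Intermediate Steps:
L = -53 (L = -14 - 3*(10 + 3) = -14 - 3*13 = -14 - 39 = -53)
L*(-8*(-4)) = -(-424)*(-4) = -53*32 = -1696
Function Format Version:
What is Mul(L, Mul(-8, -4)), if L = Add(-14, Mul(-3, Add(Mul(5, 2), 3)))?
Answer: -1696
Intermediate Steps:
L = -53 (L = Add(-14, Mul(-3, Add(10, 3))) = Add(-14, Mul(-3, 13)) = Add(-14, -39) = -53)
Mul(L, Mul(-8, -4)) = Mul(-53, Mul(-8, -4)) = Mul(-53, 32) = -1696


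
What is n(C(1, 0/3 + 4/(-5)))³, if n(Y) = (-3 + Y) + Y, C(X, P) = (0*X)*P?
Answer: -27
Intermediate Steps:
C(X, P) = 0 (C(X, P) = 0*P = 0)
n(Y) = -3 + 2*Y
n(C(1, 0/3 + 4/(-5)))³ = (-3 + 2*0)³ = (-3 + 0)³ = (-3)³ = -27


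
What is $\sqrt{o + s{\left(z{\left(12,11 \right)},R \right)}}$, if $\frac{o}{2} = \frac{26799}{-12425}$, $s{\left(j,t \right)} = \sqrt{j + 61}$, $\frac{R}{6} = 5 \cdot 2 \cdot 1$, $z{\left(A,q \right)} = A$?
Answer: $\frac{\sqrt{-26638206 + 6175225 \sqrt{73}}}{2485} \approx 2.0568$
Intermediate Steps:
$R = 60$ ($R = 6 \cdot 5 \cdot 2 \cdot 1 = 6 \cdot 10 \cdot 1 = 6 \cdot 10 = 60$)
$s{\left(j,t \right)} = \sqrt{61 + j}$
$o = - \frac{53598}{12425}$ ($o = 2 \frac{26799}{-12425} = 2 \cdot 26799 \left(- \frac{1}{12425}\right) = 2 \left(- \frac{26799}{12425}\right) = - \frac{53598}{12425} \approx -4.3137$)
$\sqrt{o + s{\left(z{\left(12,11 \right)},R \right)}} = \sqrt{- \frac{53598}{12425} + \sqrt{61 + 12}} = \sqrt{- \frac{53598}{12425} + \sqrt{73}}$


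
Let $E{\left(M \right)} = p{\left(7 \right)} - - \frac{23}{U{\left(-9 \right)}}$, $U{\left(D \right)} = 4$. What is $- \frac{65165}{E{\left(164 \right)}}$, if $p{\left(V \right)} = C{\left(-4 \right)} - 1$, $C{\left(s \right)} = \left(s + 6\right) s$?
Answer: $\frac{260660}{13} \approx 20051.0$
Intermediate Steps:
$C{\left(s \right)} = s \left(6 + s\right)$ ($C{\left(s \right)} = \left(6 + s\right) s = s \left(6 + s\right)$)
$p{\left(V \right)} = -9$ ($p{\left(V \right)} = - 4 \left(6 - 4\right) - 1 = \left(-4\right) 2 - 1 = -8 - 1 = -9$)
$E{\left(M \right)} = - \frac{13}{4}$ ($E{\left(M \right)} = -9 - - \frac{23}{4} = -9 + \frac{23}{4} = - \frac{13}{4}$)
$- \frac{65165}{E{\left(164 \right)}} = - \frac{65165}{- \frac{13}{4}} = \left(-65165\right) \left(- \frac{4}{13}\right) = \frac{260660}{13}$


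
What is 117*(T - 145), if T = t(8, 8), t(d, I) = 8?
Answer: -16029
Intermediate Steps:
T = 8
117*(T - 145) = 117*(8 - 145) = 117*(-137) = -16029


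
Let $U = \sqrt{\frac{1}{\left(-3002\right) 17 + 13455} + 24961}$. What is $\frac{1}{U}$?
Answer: $\frac{\sqrt{35249455919022}}{938009418} \approx 0.0063295$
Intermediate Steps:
$U = \frac{\sqrt{35249455919022}}{37579}$ ($U = \sqrt{\frac{1}{-51034 + 13455} + 24961} = \sqrt{\frac{1}{-37579} + 24961} = \sqrt{- \frac{1}{37579} + 24961} = \sqrt{\frac{938009418}{37579}} = \frac{\sqrt{35249455919022}}{37579} \approx 157.99$)
$\frac{1}{U} = \frac{1}{\frac{1}{37579} \sqrt{35249455919022}} = \frac{\sqrt{35249455919022}}{938009418}$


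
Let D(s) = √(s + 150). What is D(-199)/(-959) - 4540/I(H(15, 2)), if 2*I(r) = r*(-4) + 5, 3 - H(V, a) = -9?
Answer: 9080/43 - I/137 ≈ 211.16 - 0.0072993*I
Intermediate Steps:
D(s) = √(150 + s)
H(V, a) = 12 (H(V, a) = 3 - 1*(-9) = 3 + 9 = 12)
I(r) = 5/2 - 2*r (I(r) = (r*(-4) + 5)/2 = (-4*r + 5)/2 = (5 - 4*r)/2 = 5/2 - 2*r)
D(-199)/(-959) - 4540/I(H(15, 2)) = √(150 - 199)/(-959) - 4540/(5/2 - 2*12) = √(-49)*(-1/959) - 4540/(5/2 - 24) = (7*I)*(-1/959) - 4540/(-43/2) = -I/137 - 4540*(-2/43) = -I/137 + 9080/43 = 9080/43 - I/137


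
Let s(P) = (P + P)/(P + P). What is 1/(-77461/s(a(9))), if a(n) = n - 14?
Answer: -1/77461 ≈ -1.2910e-5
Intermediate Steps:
a(n) = -14 + n
s(P) = 1 (s(P) = (2*P)/((2*P)) = (2*P)*(1/(2*P)) = 1)
1/(-77461/s(a(9))) = 1/(-77461/1) = 1/(-77461*1) = 1/(-77461) = -1/77461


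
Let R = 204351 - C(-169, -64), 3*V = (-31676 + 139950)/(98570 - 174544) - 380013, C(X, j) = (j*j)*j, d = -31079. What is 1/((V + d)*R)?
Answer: -113961/8386368093276065 ≈ -1.3589e-11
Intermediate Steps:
C(X, j) = j**3 (C(X, j) = j**2*j = j**3)
V = -14435607968/113961 (V = ((-31676 + 139950)/(98570 - 174544) - 380013)/3 = (108274/(-75974) - 380013)/3 = (108274*(-1/75974) - 380013)/3 = (-54137/37987 - 380013)/3 = (1/3)*(-14435607968/37987) = -14435607968/113961 ≈ -1.2667e+5)
R = 466495 (R = 204351 - 1*(-64)**3 = 204351 - 1*(-262144) = 204351 + 262144 = 466495)
1/((V + d)*R) = 1/(-14435607968/113961 - 31079*466495) = (1/466495)/(-17977401887/113961) = -113961/17977401887*1/466495 = -113961/8386368093276065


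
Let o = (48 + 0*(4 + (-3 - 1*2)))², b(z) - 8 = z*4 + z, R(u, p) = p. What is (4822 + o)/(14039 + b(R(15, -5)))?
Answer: 3563/7011 ≈ 0.50820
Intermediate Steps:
b(z) = 8 + 5*z (b(z) = 8 + (z*4 + z) = 8 + (4*z + z) = 8 + 5*z)
o = 2304 (o = (48 + 0*(4 + (-3 - 2)))² = (48 + 0*(4 - 5))² = (48 + 0*(-1))² = (48 + 0)² = 48² = 2304)
(4822 + o)/(14039 + b(R(15, -5))) = (4822 + 2304)/(14039 + (8 + 5*(-5))) = 7126/(14039 + (8 - 25)) = 7126/(14039 - 17) = 7126/14022 = 7126*(1/14022) = 3563/7011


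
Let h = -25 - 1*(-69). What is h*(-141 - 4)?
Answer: -6380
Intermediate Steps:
h = 44 (h = -25 + 69 = 44)
h*(-141 - 4) = 44*(-141 - 4) = 44*(-145) = -6380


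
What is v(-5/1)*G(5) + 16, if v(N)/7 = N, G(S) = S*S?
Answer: -859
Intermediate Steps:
G(S) = S**2
v(N) = 7*N
v(-5/1)*G(5) + 16 = (7*(-5/1))*5**2 + 16 = (7*(-5*1))*25 + 16 = (7*(-5))*25 + 16 = -35*25 + 16 = -875 + 16 = -859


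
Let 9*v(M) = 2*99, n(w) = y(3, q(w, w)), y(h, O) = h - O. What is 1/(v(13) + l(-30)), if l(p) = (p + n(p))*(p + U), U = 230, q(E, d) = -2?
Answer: -1/4978 ≈ -0.00020088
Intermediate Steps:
n(w) = 5 (n(w) = 3 - 1*(-2) = 3 + 2 = 5)
l(p) = (5 + p)*(230 + p) (l(p) = (p + 5)*(p + 230) = (5 + p)*(230 + p))
v(M) = 22 (v(M) = (2*99)/9 = (1/9)*198 = 22)
1/(v(13) + l(-30)) = 1/(22 + (1150 + (-30)**2 + 235*(-30))) = 1/(22 + (1150 + 900 - 7050)) = 1/(22 - 5000) = 1/(-4978) = -1/4978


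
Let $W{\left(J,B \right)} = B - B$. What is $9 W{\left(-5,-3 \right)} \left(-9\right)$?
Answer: $0$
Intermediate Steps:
$W{\left(J,B \right)} = 0$
$9 W{\left(-5,-3 \right)} \left(-9\right) = 9 \cdot 0 \left(-9\right) = 0 \left(-9\right) = 0$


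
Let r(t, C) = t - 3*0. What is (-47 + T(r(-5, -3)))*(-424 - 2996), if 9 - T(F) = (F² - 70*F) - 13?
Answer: 1368000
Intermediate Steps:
r(t, C) = t (r(t, C) = t + 0 = t)
T(F) = 22 - F² + 70*F (T(F) = 9 - ((F² - 70*F) - 13) = 9 - (-13 + F² - 70*F) = 9 + (13 - F² + 70*F) = 22 - F² + 70*F)
(-47 + T(r(-5, -3)))*(-424 - 2996) = (-47 + (22 - 1*(-5)² + 70*(-5)))*(-424 - 2996) = (-47 + (22 - 1*25 - 350))*(-3420) = (-47 + (22 - 25 - 350))*(-3420) = (-47 - 353)*(-3420) = -400*(-3420) = 1368000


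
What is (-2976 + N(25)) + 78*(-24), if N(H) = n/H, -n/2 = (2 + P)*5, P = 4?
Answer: -24252/5 ≈ -4850.4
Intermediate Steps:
n = -60 (n = -2*(2 + 4)*5 = -12*5 = -2*30 = -60)
N(H) = -60/H
(-2976 + N(25)) + 78*(-24) = (-2976 - 60/25) + 78*(-24) = (-2976 - 60*1/25) - 1872 = (-2976 - 12/5) - 1872 = -14892/5 - 1872 = -24252/5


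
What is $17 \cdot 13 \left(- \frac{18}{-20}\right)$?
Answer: $\frac{1989}{10} \approx 198.9$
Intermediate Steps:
$17 \cdot 13 \left(- \frac{18}{-20}\right) = 221 \left(\left(-18\right) \left(- \frac{1}{20}\right)\right) = 221 \cdot \frac{9}{10} = \frac{1989}{10}$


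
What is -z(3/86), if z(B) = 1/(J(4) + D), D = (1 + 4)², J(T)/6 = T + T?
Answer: -1/73 ≈ -0.013699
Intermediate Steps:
J(T) = 12*T (J(T) = 6*(T + T) = 6*(2*T) = 12*T)
D = 25 (D = 5² = 25)
z(B) = 1/73 (z(B) = 1/(12*4 + 25) = 1/(48 + 25) = 1/73)
-z(3/86) = -1*1/73 = -1/73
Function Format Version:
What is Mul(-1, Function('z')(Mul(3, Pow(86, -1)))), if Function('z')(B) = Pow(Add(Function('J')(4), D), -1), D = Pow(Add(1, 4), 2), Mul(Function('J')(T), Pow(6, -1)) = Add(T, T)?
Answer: Rational(-1, 73) ≈ -0.013699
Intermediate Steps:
Function('J')(T) = Mul(12, T) (Function('J')(T) = Mul(6, Add(T, T)) = Mul(6, Mul(2, T)) = Mul(12, T))
D = 25 (D = Pow(5, 2) = 25)
Function('z')(B) = Rational(1, 73) (Function('z')(B) = Pow(Add(Mul(12, 4), 25), -1) = Pow(Add(48, 25), -1) = Pow(73, -1) = Rational(1, 73))
Mul(-1, Function('z')(Mul(3, Pow(86, -1)))) = Mul(-1, Rational(1, 73)) = Rational(-1, 73)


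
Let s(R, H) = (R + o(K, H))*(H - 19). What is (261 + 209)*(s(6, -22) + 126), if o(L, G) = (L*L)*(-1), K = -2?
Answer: 20680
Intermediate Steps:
o(L, G) = -L² (o(L, G) = L²*(-1) = -L²)
s(R, H) = (-19 + H)*(-4 + R) (s(R, H) = (R - 1*(-2)²)*(H - 19) = (R - 1*4)*(-19 + H) = (R - 4)*(-19 + H) = (-4 + R)*(-19 + H) = (-19 + H)*(-4 + R))
(261 + 209)*(s(6, -22) + 126) = (261 + 209)*((76 - 19*6 - 4*(-22) - 22*6) + 126) = 470*((76 - 114 + 88 - 132) + 126) = 470*(-82 + 126) = 470*44 = 20680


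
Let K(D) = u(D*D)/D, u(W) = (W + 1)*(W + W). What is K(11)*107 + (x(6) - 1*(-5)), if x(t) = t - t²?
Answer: 287163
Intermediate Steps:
u(W) = 2*W*(1 + W) (u(W) = (1 + W)*(2*W) = 2*W*(1 + W))
K(D) = 2*D*(1 + D²) (K(D) = (2*(D*D)*(1 + D*D))/D = (2*D²*(1 + D²))/D = 2*D*(1 + D²))
K(11)*107 + (x(6) - 1*(-5)) = (2*11*(1 + 11²))*107 + (6*(1 - 1*6) - 1*(-5)) = (2*11*(1 + 121))*107 + (6*(1 - 6) + 5) = (2*11*122)*107 + (6*(-5) + 5) = 2684*107 + (-30 + 5) = 287188 - 25 = 287163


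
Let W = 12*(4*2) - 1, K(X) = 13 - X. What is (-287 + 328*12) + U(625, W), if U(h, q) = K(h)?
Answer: 3037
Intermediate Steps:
W = 95 (W = 12*8 - 1 = 96 - 1 = 95)
U(h, q) = 13 - h
(-287 + 328*12) + U(625, W) = (-287 + 328*12) + (13 - 1*625) = (-287 + 3936) + (13 - 625) = 3649 - 612 = 3037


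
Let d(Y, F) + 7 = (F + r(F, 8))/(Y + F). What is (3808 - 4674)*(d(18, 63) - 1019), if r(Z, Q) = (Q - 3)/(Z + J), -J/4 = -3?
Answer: 1078727704/1215 ≈ 8.8784e+5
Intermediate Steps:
J = 12 (J = -4*(-3) = 12)
r(Z, Q) = (-3 + Q)/(12 + Z) (r(Z, Q) = (Q - 3)/(Z + 12) = (-3 + Q)/(12 + Z))
d(Y, F) = -7 + (F + 5/(12 + F))/(F + Y) (d(Y, F) = -7 + (F + (-3 + 8)/(12 + F))/(Y + F) = -7 + (F + 5/(12 + F))/(F + Y))
(3808 - 4674)*(d(18, 63) - 1019) = (3808 - 4674)*((5 - (12 + 63)*(6*63 + 7*18))/((12 + 63)*(63 + 18)) - 1019) = -866*((5 - 1*75*(378 + 126))/(75*81) - 1019) = -866*((1/75)*(1/81)*(5 - 1*75*504) - 1019) = -866*((1/75)*(1/81)*(5 - 37800) - 1019) = -866*((1/75)*(1/81)*(-37795) - 1019) = -866*(-7559/1215 - 1019) = -866*(-1245644/1215) = 1078727704/1215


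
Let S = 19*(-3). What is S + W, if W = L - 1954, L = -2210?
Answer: -4221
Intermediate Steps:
S = -57
W = -4164 (W = -2210 - 1954 = -4164)
S + W = -57 - 4164 = -4221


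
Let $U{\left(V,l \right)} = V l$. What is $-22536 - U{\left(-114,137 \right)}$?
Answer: $-6918$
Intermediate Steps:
$-22536 - U{\left(-114,137 \right)} = -22536 - \left(-114\right) 137 = -22536 - -15618 = -22536 + 15618 = -6918$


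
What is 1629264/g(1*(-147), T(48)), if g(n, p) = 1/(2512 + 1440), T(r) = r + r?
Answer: 6438851328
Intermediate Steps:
T(r) = 2*r
g(n, p) = 1/3952
1629264/g(1*(-147), T(48)) = 1629264/(1/3952) = 1629264*3952 = 6438851328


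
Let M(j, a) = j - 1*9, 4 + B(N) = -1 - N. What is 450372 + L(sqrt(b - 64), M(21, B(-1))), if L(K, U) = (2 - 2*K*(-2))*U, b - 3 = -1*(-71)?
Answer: 450396 + 48*sqrt(10) ≈ 4.5055e+5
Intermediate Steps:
b = 74 (b = 3 - 1*(-71) = 3 + 71 = 74)
B(N) = -5 - N (B(N) = -4 + (-1 - N) = -5 - N)
M(j, a) = -9 + j (M(j, a) = j - 9 = -9 + j)
L(K, U) = U*(2 + 4*K) (L(K, U) = (2 + 4*K)*U = U*(2 + 4*K))
450372 + L(sqrt(b - 64), M(21, B(-1))) = 450372 + 2*(-9 + 21)*(1 + 2*sqrt(74 - 64)) = 450372 + 2*12*(1 + 2*sqrt(10)) = 450372 + (24 + 48*sqrt(10)) = 450396 + 48*sqrt(10)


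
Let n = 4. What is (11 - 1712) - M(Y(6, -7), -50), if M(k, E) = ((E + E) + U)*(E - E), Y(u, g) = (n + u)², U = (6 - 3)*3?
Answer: -1701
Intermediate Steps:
U = 9 (U = 3*3 = 9)
Y(u, g) = (4 + u)²
M(k, E) = 0 (M(k, E) = ((E + E) + 9)*(E - E) = (2*E + 9)*0 = (9 + 2*E)*0 = 0)
(11 - 1712) - M(Y(6, -7), -50) = (11 - 1712) - 1*0 = -1701 + 0 = -1701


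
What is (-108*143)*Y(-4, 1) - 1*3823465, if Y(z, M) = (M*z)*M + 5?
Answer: -3838909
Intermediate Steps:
Y(z, M) = 5 + z*M² (Y(z, M) = z*M² + 5 = 5 + z*M²)
(-108*143)*Y(-4, 1) - 1*3823465 = (-108*143)*(5 - 4*1²) - 1*3823465 = -15444*(5 - 4*1) - 3823465 = -15444*(5 - 4) - 3823465 = -15444*1 - 3823465 = -15444 - 3823465 = -3838909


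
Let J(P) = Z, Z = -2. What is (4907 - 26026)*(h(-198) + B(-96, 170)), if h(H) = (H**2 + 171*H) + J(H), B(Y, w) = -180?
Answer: -109058516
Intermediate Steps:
J(P) = -2
h(H) = -2 + H**2 + 171*H (h(H) = (H**2 + 171*H) - 2 = -2 + H**2 + 171*H)
(4907 - 26026)*(h(-198) + B(-96, 170)) = (4907 - 26026)*((-2 + (-198)**2 + 171*(-198)) - 180) = -21119*((-2 + 39204 - 33858) - 180) = -21119*(5344 - 180) = -21119*5164 = -109058516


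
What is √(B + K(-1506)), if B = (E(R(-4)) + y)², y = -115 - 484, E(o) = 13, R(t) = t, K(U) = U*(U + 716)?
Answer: 4*√95821 ≈ 1238.2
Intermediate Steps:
K(U) = U*(716 + U)
y = -599
B = 343396 (B = (13 - 599)² = (-586)² = 343396)
√(B + K(-1506)) = √(343396 - 1506*(716 - 1506)) = √(343396 - 1506*(-790)) = √(343396 + 1189740) = √1533136 = 4*√95821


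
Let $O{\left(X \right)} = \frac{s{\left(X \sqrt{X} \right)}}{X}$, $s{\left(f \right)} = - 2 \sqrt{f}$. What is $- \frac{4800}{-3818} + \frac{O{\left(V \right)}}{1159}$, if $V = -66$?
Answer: $\frac{2400}{1909} + \frac{66^{\frac{3}{4}} \sqrt{- i}}{38247} \approx 1.2576 - 0.0004281 i$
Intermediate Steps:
$O{\left(X \right)} = - \frac{2 \sqrt{X^{\frac{3}{2}}}}{X}$ ($O{\left(X \right)} = \frac{\left(-2\right) \sqrt{X \sqrt{X}}}{X} = \frac{\left(-2\right) \sqrt{X^{\frac{3}{2}}}}{X} = - \frac{2 \sqrt{X^{\frac{3}{2}}}}{X}$)
$- \frac{4800}{-3818} + \frac{O{\left(V \right)}}{1159} = - \frac{4800}{-3818} + \frac{\left(-2\right) \frac{1}{-66} \sqrt{\left(-66\right)^{\frac{3}{2}}}}{1159} = \left(-4800\right) \left(- \frac{1}{3818}\right) + \left(-2\right) \left(- \frac{1}{66}\right) \sqrt{- 66 i \sqrt{66}} \cdot \frac{1}{1159} = \frac{2400}{1909} + \left(-2\right) \left(- \frac{1}{66}\right) 66^{\frac{3}{4}} \sqrt{- i} \frac{1}{1159} = \frac{2400}{1909} + \frac{66^{\frac{3}{4}} \sqrt{- i}}{33} \cdot \frac{1}{1159} = \frac{2400}{1909} + \frac{66^{\frac{3}{4}} \sqrt{- i}}{38247}$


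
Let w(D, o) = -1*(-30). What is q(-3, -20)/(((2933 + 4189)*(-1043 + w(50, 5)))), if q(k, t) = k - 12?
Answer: 5/2404862 ≈ 2.0791e-6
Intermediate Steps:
w(D, o) = 30
q(k, t) = -12 + k
q(-3, -20)/(((2933 + 4189)*(-1043 + w(50, 5)))) = (-12 - 3)/(((2933 + 4189)*(-1043 + 30))) = -15/(7122*(-1013)) = -15/(-7214586) = -15*(-1/7214586) = 5/2404862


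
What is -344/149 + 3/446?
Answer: -152977/66454 ≈ -2.3020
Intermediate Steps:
-344/149 + 3/446 = -152977/66454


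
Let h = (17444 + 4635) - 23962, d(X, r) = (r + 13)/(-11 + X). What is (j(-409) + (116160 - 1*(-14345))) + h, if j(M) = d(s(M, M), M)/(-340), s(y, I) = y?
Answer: 1530601767/11900 ≈ 1.2862e+5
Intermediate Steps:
d(X, r) = (13 + r)/(-11 + X)
j(M) = -(13 + M)/(340*(-11 + M)) (j(M) = ((13 + M)/(-11 + M))/(-340) = ((13 + M)/(-11 + M))*(-1/340) = -(13 + M)/(340*(-11 + M)))
h = -1883 (h = 22079 - 23962 = -1883)
(j(-409) + (116160 - 1*(-14345))) + h = ((-13 - 1*(-409))/(340*(-11 - 409)) + (116160 - 1*(-14345))) - 1883 = ((1/340)*(-13 + 409)/(-420) + (116160 + 14345)) - 1883 = ((1/340)*(-1/420)*396 + 130505) - 1883 = (-33/11900 + 130505) - 1883 = 1553009467/11900 - 1883 = 1530601767/11900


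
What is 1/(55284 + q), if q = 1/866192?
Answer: 866192/47886558529 ≈ 1.8088e-5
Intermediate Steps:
q = 1/866192 ≈ 1.1545e-6
1/(55284 + q) = 1/(55284 + 1/866192) = 1/(47886558529/866192) = 866192/47886558529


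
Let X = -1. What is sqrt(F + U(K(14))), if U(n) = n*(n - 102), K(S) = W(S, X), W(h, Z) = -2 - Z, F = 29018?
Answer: sqrt(29121) ≈ 170.65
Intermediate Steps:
K(S) = -1 (K(S) = -2 - 1*(-1) = -2 + 1 = -1)
U(n) = n*(-102 + n)
sqrt(F + U(K(14))) = sqrt(29018 - (-102 - 1)) = sqrt(29018 - 1*(-103)) = sqrt(29018 + 103) = sqrt(29121)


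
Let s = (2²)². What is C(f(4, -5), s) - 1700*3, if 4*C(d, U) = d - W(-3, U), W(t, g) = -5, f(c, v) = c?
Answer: -20391/4 ≈ -5097.8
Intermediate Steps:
s = 16 (s = 4² = 16)
C(d, U) = 5/4 + d/4 (C(d, U) = (d - 1*(-5))/4 = (d + 5)/4 = (5 + d)/4 = 5/4 + d/4)
C(f(4, -5), s) - 1700*3 = (5/4 + (¼)*4) - 1700*3 = (5/4 + 1) - 1*5100 = 9/4 - 5100 = -20391/4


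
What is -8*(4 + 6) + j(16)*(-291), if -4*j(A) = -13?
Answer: -4103/4 ≈ -1025.8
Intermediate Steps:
j(A) = 13/4 (j(A) = -¼*(-13) = 13/4)
-8*(4 + 6) + j(16)*(-291) = -8*(4 + 6) + (13/4)*(-291) = -8*10 - 3783/4 = -80 - 3783/4 = -4103/4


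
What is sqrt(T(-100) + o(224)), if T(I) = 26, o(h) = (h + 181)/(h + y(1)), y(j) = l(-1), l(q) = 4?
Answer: sqrt(40109)/38 ≈ 5.2703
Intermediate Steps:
y(j) = 4
o(h) = (181 + h)/(4 + h) (o(h) = (h + 181)/(h + 4) = (181 + h)/(4 + h))
sqrt(T(-100) + o(224)) = sqrt(26 + (181 + 224)/(4 + 224)) = sqrt(26 + 405/228) = sqrt(26 + (1/228)*405) = sqrt(26 + 135/76) = sqrt(2111/76) = sqrt(40109)/38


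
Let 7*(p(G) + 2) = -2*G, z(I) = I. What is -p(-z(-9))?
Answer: 32/7 ≈ 4.5714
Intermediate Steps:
p(G) = -2 - 2*G/7 (p(G) = -2 + (-2*G)/7 = -2 - 2*G/7)
-p(-z(-9)) = -(-2 - (-2)*(-9)/7) = -(-2 - 2/7*9) = -(-2 - 18/7) = -1*(-32/7) = 32/7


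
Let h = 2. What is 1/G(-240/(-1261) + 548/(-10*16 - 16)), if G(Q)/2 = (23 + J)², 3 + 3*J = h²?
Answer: 9/9800 ≈ 0.00091837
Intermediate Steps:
J = ⅓ (J = -1 + (⅓)*2² = -1 + (⅓)*4 = -1 + 4/3 = ⅓ ≈ 0.33333)
G(Q) = 9800/9 (G(Q) = 2*(23 + ⅓)² = 2*(70/3)² = 2*(4900/9) = 9800/9)
1/G(-240/(-1261) + 548/(-10*16 - 16)) = 1/(9800/9) = 9/9800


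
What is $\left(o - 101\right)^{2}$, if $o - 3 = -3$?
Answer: $10201$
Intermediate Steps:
$o = 0$ ($o = 3 - 3 = 0$)
$\left(o - 101\right)^{2} = \left(0 - 101\right)^{2} = \left(-101\right)^{2} = 10201$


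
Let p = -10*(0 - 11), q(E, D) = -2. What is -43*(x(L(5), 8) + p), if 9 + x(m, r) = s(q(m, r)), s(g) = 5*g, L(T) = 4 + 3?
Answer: -3913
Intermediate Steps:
L(T) = 7
x(m, r) = -19 (x(m, r) = -9 + 5*(-2) = -9 - 10 = -19)
p = 110 (p = -10*(-11) = 110)
-43*(x(L(5), 8) + p) = -43*(-19 + 110) = -43*91 = -3913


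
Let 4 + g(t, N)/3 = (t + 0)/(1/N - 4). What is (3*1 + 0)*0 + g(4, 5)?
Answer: -288/19 ≈ -15.158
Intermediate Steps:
g(t, N) = -12 + 3*t/(-4 + 1/N) (g(t, N) = -12 + 3*((t + 0)/(1/N - 4)) = -12 + 3*(t/(-4 + 1/N)) = -12 + 3*t/(-4 + 1/N))
(3*1 + 0)*0 + g(4, 5) = (3*1 + 0)*0 + 3*(4 - 16*5 - 1*5*4)/(-1 + 4*5) = (3 + 0)*0 + 3*(4 - 80 - 20)/(-1 + 20) = 3*0 + 3*(-96)/19 = 0 + 3*(1/19)*(-96) = 0 - 288/19 = -288/19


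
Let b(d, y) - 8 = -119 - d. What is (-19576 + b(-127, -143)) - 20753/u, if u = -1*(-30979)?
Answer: -605969993/30979 ≈ -19561.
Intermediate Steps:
u = 30979
b(d, y) = -111 - d (b(d, y) = 8 + (-119 - d) = -111 - d)
(-19576 + b(-127, -143)) - 20753/u = (-19576 + (-111 - 1*(-127))) - 20753/30979 = (-19576 + (-111 + 127)) - 20753*1/30979 = (-19576 + 16) - 20753/30979 = -19560 - 20753/30979 = -605969993/30979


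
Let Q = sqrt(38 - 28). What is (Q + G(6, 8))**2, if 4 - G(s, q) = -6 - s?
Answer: (16 + sqrt(10))**2 ≈ 367.19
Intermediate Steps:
G(s, q) = 10 + s (G(s, q) = 4 - (-6 - s) = 4 + (6 + s) = 10 + s)
Q = sqrt(10) ≈ 3.1623
(Q + G(6, 8))**2 = (sqrt(10) + (10 + 6))**2 = (sqrt(10) + 16)**2 = (16 + sqrt(10))**2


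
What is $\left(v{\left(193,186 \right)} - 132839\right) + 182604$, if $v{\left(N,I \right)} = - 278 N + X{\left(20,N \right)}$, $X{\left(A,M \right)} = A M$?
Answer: $-29$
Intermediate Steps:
$v{\left(N,I \right)} = - 258 N$ ($v{\left(N,I \right)} = - 278 N + 20 N = - 258 N$)
$\left(v{\left(193,186 \right)} - 132839\right) + 182604 = \left(\left(-258\right) 193 - 132839\right) + 182604 = \left(-49794 - 132839\right) + 182604 = -182633 + 182604 = -29$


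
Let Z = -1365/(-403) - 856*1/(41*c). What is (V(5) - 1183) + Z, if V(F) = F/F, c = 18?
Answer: -13495421/11439 ≈ -1179.8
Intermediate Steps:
V(F) = 1
Z = 25477/11439 (Z = -1365/(-403) - 856/(41*18) = -1365*(-1/403) - 856/738 = 105/31 - 856*1/738 = 105/31 - 428/369 = 25477/11439 ≈ 2.2272)
(V(5) - 1183) + Z = (1 - 1183) + 25477/11439 = -1182 + 25477/11439 = -13495421/11439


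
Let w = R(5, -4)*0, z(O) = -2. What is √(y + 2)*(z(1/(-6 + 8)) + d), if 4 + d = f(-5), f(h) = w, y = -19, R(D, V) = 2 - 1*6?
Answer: -6*I*√17 ≈ -24.739*I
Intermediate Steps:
R(D, V) = -4 (R(D, V) = 2 - 6 = -4)
w = 0 (w = -4*0 = 0)
f(h) = 0
d = -4 (d = -4 + 0 = -4)
√(y + 2)*(z(1/(-6 + 8)) + d) = √(-19 + 2)*(-2 - 4) = √(-17)*(-6) = (I*√17)*(-6) = -6*I*√17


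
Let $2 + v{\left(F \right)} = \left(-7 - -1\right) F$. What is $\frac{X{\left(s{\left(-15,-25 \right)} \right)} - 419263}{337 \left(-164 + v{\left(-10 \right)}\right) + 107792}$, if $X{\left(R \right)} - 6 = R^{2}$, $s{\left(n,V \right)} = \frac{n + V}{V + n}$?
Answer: $- \frac{209628}{36035} \approx -5.8173$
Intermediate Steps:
$v{\left(F \right)} = -2 - 6 F$ ($v{\left(F \right)} = -2 + \left(-7 - -1\right) F = -2 + \left(-7 + 1\right) F = -2 - 6 F$)
$s{\left(n,V \right)} = 1$ ($s{\left(n,V \right)} = \frac{V + n}{V + n} = 1$)
$X{\left(R \right)} = 6 + R^{2}$
$\frac{X{\left(s{\left(-15,-25 \right)} \right)} - 419263}{337 \left(-164 + v{\left(-10 \right)}\right) + 107792} = \frac{\left(6 + 1^{2}\right) - 419263}{337 \left(-164 - -58\right) + 107792} = \frac{\left(6 + 1\right) - 419263}{337 \left(-164 + \left(-2 + 60\right)\right) + 107792} = \frac{7 - 419263}{337 \left(-164 + 58\right) + 107792} = - \frac{419256}{337 \left(-106\right) + 107792} = - \frac{419256}{-35722 + 107792} = - \frac{419256}{72070} = \left(-419256\right) \frac{1}{72070} = - \frac{209628}{36035}$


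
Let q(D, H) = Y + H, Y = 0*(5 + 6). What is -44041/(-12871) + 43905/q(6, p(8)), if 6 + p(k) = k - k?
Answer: -188279003/25742 ≈ -7314.1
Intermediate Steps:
p(k) = -6 (p(k) = -6 + (k - k) = -6 + 0 = -6)
Y = 0 (Y = 0*11 = 0)
q(D, H) = H (q(D, H) = 0 + H = H)
-44041/(-12871) + 43905/q(6, p(8)) = -44041/(-12871) + 43905/(-6) = -44041*(-1/12871) + 43905*(-1/6) = 44041/12871 - 14635/2 = -188279003/25742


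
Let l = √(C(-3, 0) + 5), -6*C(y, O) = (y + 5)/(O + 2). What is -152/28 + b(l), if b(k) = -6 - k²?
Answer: -683/42 ≈ -16.262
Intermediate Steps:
C(y, O) = -(5 + y)/(6*(2 + O)) (C(y, O) = -(y + 5)/(6*(O + 2)) = -(5 + y)/(6*(2 + O)))
l = √174/6 (l = √((-5 - 1*(-3))/(6*(2 + 0)) + 5) = √((⅙)*(-5 + 3)/2 + 5) = √((⅙)*(½)*(-2) + 5) = √(-⅙ + 5) = √(29/6) = √174/6 ≈ 2.1985)
-152/28 + b(l) = -152/28 + (-6 - (√174/6)²) = (1/28)*(-152) + (-6 - 1*29/6) = -38/7 + (-6 - 29/6) = -38/7 - 65/6 = -683/42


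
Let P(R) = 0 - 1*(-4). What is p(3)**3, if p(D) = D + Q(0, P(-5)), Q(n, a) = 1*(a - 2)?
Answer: 125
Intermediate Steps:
P(R) = 4 (P(R) = 0 + 4 = 4)
Q(n, a) = -2 + a (Q(n, a) = 1*(-2 + a) = -2 + a)
p(D) = 2 + D (p(D) = D + (-2 + 4) = D + 2 = 2 + D)
p(3)**3 = (2 + 3)**3 = 5**3 = 125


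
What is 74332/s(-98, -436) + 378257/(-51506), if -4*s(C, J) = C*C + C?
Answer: -1350706215/34972574 ≈ -38.622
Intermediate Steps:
s(C, J) = -C/4 - C²/4 (s(C, J) = -(C*C + C)/4 = -(C² + C)/4 = -(C + C²)/4 = -C/4 - C²/4)
74332/s(-98, -436) + 378257/(-51506) = 74332/((-¼*(-98)*(1 - 98))) + 378257/(-51506) = 74332/((-¼*(-98)*(-97))) + 378257*(-1/51506) = 74332/(-4753/2) - 378257/51506 = 74332*(-2/4753) - 378257/51506 = -148664/4753 - 378257/51506 = -1350706215/34972574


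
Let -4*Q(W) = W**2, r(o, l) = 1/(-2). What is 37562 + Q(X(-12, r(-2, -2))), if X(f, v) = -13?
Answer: 150079/4 ≈ 37520.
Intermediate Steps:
r(o, l) = -1/2
Q(W) = -W**2/4
37562 + Q(X(-12, r(-2, -2))) = 37562 - 1/4*(-13)**2 = 37562 - 1/4*169 = 37562 - 169/4 = 150079/4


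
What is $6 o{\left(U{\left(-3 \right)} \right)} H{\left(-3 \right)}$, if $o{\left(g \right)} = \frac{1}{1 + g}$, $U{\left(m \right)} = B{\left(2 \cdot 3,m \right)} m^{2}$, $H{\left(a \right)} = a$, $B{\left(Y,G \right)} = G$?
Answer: $\frac{9}{13} \approx 0.69231$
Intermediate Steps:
$U{\left(m \right)} = m^{3}$ ($U{\left(m \right)} = m m^{2} = m^{3}$)
$6 o{\left(U{\left(-3 \right)} \right)} H{\left(-3 \right)} = \frac{6}{1 + \left(-3\right)^{3}} \left(-3\right) = \frac{6}{1 - 27} \left(-3\right) = \frac{6}{-26} \left(-3\right) = 6 \left(- \frac{1}{26}\right) \left(-3\right) = \left(- \frac{3}{13}\right) \left(-3\right) = \frac{9}{13}$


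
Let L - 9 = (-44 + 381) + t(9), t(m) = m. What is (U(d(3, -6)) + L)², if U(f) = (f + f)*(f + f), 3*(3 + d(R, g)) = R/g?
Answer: 12645136/81 ≈ 1.5611e+5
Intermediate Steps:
d(R, g) = -3 + R/(3*g) (d(R, g) = -3 + (R/g)/3 = -3 + R/(3*g))
U(f) = 4*f² (U(f) = (2*f)*(2*f) = 4*f²)
L = 355 (L = 9 + ((-44 + 381) + 9) = 9 + (337 + 9) = 9 + 346 = 355)
(U(d(3, -6)) + L)² = (4*(-3 + (⅓)*3/(-6))² + 355)² = (4*(-3 + (⅓)*3*(-⅙))² + 355)² = (4*(-3 - ⅙)² + 355)² = (4*(-19/6)² + 355)² = (4*(361/36) + 355)² = (361/9 + 355)² = (3556/9)² = 12645136/81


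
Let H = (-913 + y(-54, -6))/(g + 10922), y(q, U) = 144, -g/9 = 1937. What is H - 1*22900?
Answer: -149101131/6511 ≈ -22900.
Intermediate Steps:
g = -17433 (g = -9*1937 = -17433)
H = 769/6511 (H = (-913 + 144)/(-17433 + 10922) = -769/(-6511) = -769*(-1/6511) = 769/6511 ≈ 0.11811)
H - 1*22900 = 769/6511 - 1*22900 = 769/6511 - 22900 = -149101131/6511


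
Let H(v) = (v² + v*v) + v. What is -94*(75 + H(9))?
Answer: -23124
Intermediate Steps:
H(v) = v + 2*v² (H(v) = (v² + v²) + v = 2*v² + v = v + 2*v²)
-94*(75 + H(9)) = -94*(75 + 9*(1 + 2*9)) = -94*(75 + 9*(1 + 18)) = -94*(75 + 9*19) = -94*(75 + 171) = -94*246 = -23124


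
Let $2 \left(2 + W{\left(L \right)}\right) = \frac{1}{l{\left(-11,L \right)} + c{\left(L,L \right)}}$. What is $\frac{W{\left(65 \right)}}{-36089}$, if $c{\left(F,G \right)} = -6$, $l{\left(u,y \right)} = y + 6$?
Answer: $\frac{259}{4691570} \approx 5.5205 \cdot 10^{-5}$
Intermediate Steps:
$l{\left(u,y \right)} = 6 + y$
$W{\left(L \right)} = -2 + \frac{1}{2 L}$ ($W{\left(L \right)} = -2 + \frac{1}{2 \left(\left(6 + L\right) - 6\right)} = -2 + \frac{1}{2 L}$)
$\frac{W{\left(65 \right)}}{-36089} = \frac{-2 + \frac{1}{2 \cdot 65}}{-36089} = \left(-2 + \frac{1}{2} \cdot \frac{1}{65}\right) \left(- \frac{1}{36089}\right) = \left(-2 + \frac{1}{130}\right) \left(- \frac{1}{36089}\right) = \left(- \frac{259}{130}\right) \left(- \frac{1}{36089}\right) = \frac{259}{4691570}$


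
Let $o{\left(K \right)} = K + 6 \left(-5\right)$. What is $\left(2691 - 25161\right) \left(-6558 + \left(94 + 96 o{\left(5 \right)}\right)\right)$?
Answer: $199174080$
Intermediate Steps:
$o{\left(K \right)} = -30 + K$ ($o{\left(K \right)} = K - 30 = -30 + K$)
$\left(2691 - 25161\right) \left(-6558 + \left(94 + 96 o{\left(5 \right)}\right)\right) = \left(2691 - 25161\right) \left(-6558 + \left(94 + 96 \left(-30 + 5\right)\right)\right) = - 22470 \left(-6558 + \left(94 + 96 \left(-25\right)\right)\right) = - 22470 \left(-6558 + \left(94 - 2400\right)\right) = - 22470 \left(-6558 - 2306\right) = \left(-22470\right) \left(-8864\right) = 199174080$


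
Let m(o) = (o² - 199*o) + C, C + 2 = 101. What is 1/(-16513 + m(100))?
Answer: -1/26314 ≈ -3.8003e-5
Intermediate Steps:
C = 99 (C = -2 + 101 = 99)
m(o) = 99 + o² - 199*o (m(o) = (o² - 199*o) + 99 = 99 + o² - 199*o)
1/(-16513 + m(100)) = 1/(-16513 + (99 + 100² - 199*100)) = 1/(-16513 + (99 + 10000 - 19900)) = 1/(-16513 - 9801) = 1/(-26314) = -1/26314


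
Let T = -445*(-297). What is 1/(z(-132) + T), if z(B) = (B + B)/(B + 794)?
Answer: 331/43746483 ≈ 7.5663e-6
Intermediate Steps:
z(B) = 2*B/(794 + B) (z(B) = (2*B)/(794 + B) = 2*B/(794 + B))
T = 132165
1/(z(-132) + T) = 1/(2*(-132)/(794 - 132) + 132165) = 1/(2*(-132)/662 + 132165) = 1/(2*(-132)*(1/662) + 132165) = 1/(-132/331 + 132165) = 1/(43746483/331) = 331/43746483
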